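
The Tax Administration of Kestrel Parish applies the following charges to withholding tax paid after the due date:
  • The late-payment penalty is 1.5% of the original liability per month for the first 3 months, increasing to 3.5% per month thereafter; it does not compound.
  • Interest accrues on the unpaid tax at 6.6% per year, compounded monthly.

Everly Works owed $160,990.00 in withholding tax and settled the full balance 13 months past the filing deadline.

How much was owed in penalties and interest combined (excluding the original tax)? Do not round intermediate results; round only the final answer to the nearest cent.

$75,489.46

Penalty, months 1–3: 3 × 1.5% × $160,990.00 = $7,244.55
Penalty, months 4–13: 10 × 3.5% × $160,990.00 = $56,346.50
Interest (6.6%/yr ÷ 12 = 0.55%/month): $160,990.00 × ((1 + 0.0055)^13 − 1) = $11,898.4077…
Penalties + interest = $63,591.0500 + $11,898.4077… = $75,489.46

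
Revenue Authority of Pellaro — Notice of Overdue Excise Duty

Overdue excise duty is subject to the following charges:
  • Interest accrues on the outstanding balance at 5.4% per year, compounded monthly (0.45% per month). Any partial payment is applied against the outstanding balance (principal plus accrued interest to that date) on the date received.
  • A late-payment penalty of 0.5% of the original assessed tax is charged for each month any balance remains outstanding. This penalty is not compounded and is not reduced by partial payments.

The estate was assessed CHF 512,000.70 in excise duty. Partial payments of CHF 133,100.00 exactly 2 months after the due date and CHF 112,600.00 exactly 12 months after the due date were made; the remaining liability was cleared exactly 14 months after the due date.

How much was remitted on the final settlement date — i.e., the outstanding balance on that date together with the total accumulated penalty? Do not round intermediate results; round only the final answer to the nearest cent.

CHF 326,973.81

Balance at month 2: CHF 512,000.7000 × (1 + 0.0045)^2 = CHF 516,619.0743…
After CHF 133,100.00 payment: CHF 516,619.0743… − CHF 133,100.00 = CHF 383,519.0743…
Balance at month 12: CHF 383,519.0743… × (1 + 0.0045)^10 = CHF 401,131.1414…
After CHF 112,600.00 payment: CHF 401,131.1414… − CHF 112,600.00 = CHF 288,531.1414…
Balance at month 14: CHF 288,531.1414… × (1 + 0.0045)^2 = CHF 291,133.7644…
Penalty: 14 × 0.5% × CHF 512,000.70 = CHF 35,840.05…
Final settlement = outstanding balance + penalty = CHF 291,133.7644… + CHF 35,840.05… = CHF 326,973.81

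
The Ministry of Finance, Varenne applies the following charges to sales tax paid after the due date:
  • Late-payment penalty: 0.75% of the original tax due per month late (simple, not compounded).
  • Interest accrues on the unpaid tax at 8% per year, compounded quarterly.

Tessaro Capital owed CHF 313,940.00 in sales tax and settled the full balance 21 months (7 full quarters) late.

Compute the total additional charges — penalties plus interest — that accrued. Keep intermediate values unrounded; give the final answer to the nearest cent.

Late-payment penalty = 0.75% × CHF 313,940.00 × 21 mo = CHF 49,445.55
Interest (8%/yr ÷ 4 = 2%/quarter): CHF 313,940.00 × ((1 + 0.02)^7 − 1) = CHF 46,678.3785…
Penalties + interest = CHF 49,445.5500 + CHF 46,678.3785… = CHF 96,123.93

CHF 96,123.93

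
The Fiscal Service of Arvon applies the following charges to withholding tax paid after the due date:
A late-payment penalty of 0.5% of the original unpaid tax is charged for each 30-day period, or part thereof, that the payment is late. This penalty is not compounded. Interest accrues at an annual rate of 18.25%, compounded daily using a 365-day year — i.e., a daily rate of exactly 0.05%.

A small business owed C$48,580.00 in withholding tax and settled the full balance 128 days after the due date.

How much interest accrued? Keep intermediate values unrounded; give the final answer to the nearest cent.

Interest: C$48,580.00 × ((1 + 0.0005)^128 − 1) = C$48,580.00 × 0.06607535… = C$3,209.9404…

C$3,209.94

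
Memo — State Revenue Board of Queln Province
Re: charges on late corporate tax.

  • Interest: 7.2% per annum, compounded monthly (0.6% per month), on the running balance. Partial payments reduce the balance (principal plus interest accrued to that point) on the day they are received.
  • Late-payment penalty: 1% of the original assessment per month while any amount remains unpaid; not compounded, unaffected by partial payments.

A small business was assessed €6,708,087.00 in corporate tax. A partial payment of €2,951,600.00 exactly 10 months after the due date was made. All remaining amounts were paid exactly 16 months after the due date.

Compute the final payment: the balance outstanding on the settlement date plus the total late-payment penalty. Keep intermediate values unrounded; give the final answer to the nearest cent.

€5,395,699.40

Balance at month 10: €6,708,087.0000 × (1 + 0.006)^10 = €7,121,615.0334…
After €2,951,600.00 payment: €7,121,615.0334… − €2,951,600.00 = €4,170,015.0334…
Balance at month 16: €4,170,015.0334… × (1 + 0.006)^6 = €4,322,405.4785…
Penalty: 16 × 1% × €6,708,087.00 = €1,073,293.92
Final settlement = outstanding balance + penalty = €4,322,405.4785… + €1,073,293.92 = €5,395,699.40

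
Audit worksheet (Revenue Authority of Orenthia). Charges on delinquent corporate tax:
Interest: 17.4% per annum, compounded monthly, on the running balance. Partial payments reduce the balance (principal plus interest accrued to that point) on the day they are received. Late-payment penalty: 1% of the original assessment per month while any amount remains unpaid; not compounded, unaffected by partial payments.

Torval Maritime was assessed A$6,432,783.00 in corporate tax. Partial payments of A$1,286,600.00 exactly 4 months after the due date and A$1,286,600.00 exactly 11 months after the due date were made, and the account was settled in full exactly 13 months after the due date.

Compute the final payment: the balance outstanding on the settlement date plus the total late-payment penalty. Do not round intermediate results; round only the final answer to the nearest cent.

A$5,804,178.09

Monthly rate = 17.4% ÷ 12 = 1.45%
Balance at month 4: A$6,432,783.0000 × (1 + 0.0145)^4 = A$6,814,078.0987…
After A$1,286,600.00 payment: A$6,814,078.0987… − A$1,286,600.00 = A$5,527,478.0987…
Balance at month 11: A$5,527,478.0987… × (1 + 0.0145)^7 = A$6,113,520.7424…
After A$1,286,600.00 payment: A$6,113,520.7424… − A$1,286,600.00 = A$4,826,920.7424…
Balance at month 13: A$4,826,920.7424… × (1 + 0.0145)^2 = A$4,967,916.3040…
Penalty: 13 × 1% × A$6,432,783.00 = A$836,261.79
Final settlement = outstanding balance + penalty = A$4,967,916.3040… + A$836,261.79 = A$5,804,178.09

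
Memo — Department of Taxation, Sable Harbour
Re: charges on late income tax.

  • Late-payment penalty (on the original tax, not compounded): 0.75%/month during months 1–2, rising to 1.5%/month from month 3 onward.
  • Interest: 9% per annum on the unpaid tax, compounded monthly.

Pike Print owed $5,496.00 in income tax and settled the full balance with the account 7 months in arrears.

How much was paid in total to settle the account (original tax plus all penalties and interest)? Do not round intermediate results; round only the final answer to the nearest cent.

$6,285.75

Penalty, months 1–2: 2 × 0.75% × $5,496.00 = $82.44
Penalty, months 3–7: 5 × 1.5% × $5,496.00 = $412.20
Interest (9%/yr ÷ 12 = 0.75%/month): $5,496.00 × ((1 + 0.0075)^7 − 1) = $295.1139…
Total = $5,496.00 + $494.6400 + $295.1139… = $6,285.75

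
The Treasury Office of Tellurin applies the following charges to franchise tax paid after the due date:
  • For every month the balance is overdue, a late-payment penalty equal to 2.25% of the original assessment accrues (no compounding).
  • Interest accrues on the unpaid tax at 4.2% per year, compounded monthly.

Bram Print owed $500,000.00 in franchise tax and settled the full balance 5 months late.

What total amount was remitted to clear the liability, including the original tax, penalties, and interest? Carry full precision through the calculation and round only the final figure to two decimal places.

$565,061.46

Late-payment penalty = 2.25% × $500,000.00 × 5 mo = $56,250.00
Interest (4.2%/yr ÷ 12 = 0.35%/month): $500,000.00 × ((1 + 0.0035)^5 − 1) = $8,811.4648…
Total = $500,000.00 + $56,250.0000 + $8,811.4648… = $565,061.46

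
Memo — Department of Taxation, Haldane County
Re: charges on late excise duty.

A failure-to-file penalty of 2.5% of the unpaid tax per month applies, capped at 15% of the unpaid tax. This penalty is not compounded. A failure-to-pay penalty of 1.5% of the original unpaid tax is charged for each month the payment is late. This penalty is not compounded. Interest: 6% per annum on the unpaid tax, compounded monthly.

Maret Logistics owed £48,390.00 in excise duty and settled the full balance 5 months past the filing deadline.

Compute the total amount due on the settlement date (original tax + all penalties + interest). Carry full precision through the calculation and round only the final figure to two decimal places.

£59,289.91

Failure-to-file: 5 × 2.5% × £48,390.00 = £6,048.75 (under the 15% cap)
Failure-to-pay penalty = 1.5% × £48,390.00 × 5 mo = £3,629.25
Interest (6%/yr ÷ 12 = 0.5%/month): £48,390.00 × ((1 + 0.005)^5 − 1) = £1,221.9081…
Total = £48,390.00 + £9,678.0000 + £1,221.9081… = £59,289.91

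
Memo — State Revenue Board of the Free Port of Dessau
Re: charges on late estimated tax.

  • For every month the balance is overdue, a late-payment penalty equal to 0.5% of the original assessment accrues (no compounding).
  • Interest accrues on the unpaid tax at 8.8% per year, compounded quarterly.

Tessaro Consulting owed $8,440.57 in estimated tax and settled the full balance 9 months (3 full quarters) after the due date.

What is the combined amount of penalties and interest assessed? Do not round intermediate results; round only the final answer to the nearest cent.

$949.25

Late-payment penalty: 9 × 0.5% × $8,440.57 = $379.83…
Interest (8.8%/yr ÷ 4 = 2.2%/quarter): $8,440.57 × ((1 + 0.022)^3 − 1) = $569.4232…
Penalties + interest = $379.8257… + $569.4232… = $949.25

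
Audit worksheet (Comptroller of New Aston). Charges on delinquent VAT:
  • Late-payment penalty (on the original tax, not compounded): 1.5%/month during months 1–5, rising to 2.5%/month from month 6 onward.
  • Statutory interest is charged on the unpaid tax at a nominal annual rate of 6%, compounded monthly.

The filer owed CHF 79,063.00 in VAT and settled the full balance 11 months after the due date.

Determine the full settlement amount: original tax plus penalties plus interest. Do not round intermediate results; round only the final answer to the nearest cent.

Penalty, months 1–5: 5 × 1.5% × CHF 79,063.00 = CHF 5,929.73…
Penalty, months 6–11: 6 × 2.5% × CHF 79,063.00 = CHF 11,859.45
Interest (6%/yr ÷ 12 = 0.5%/month): CHF 79,063.00 × ((1 + 0.005)^11 − 1) = CHF 4,458.8237…
Total = CHF 79,063.00 + CHF 17,789.1750 + CHF 4,458.8237… = CHF 101,311.00

CHF 101,311.00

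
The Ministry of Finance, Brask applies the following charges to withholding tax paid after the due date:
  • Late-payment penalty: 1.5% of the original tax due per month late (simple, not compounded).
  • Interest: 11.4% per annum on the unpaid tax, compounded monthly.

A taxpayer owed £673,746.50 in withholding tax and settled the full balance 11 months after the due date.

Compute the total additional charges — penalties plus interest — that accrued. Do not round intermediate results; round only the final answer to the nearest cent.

Late-payment penalty: 11 × 1.5% × £673,746.50 = £111,168.17…
Interest (11.4%/yr ÷ 12 = 0.95%/month): £673,746.50 × ((1 + 0.0095)^11 − 1) = £73,847.9665…
Penalties + interest = £111,168.1725 + £73,847.9665… = £185,016.14

£185,016.14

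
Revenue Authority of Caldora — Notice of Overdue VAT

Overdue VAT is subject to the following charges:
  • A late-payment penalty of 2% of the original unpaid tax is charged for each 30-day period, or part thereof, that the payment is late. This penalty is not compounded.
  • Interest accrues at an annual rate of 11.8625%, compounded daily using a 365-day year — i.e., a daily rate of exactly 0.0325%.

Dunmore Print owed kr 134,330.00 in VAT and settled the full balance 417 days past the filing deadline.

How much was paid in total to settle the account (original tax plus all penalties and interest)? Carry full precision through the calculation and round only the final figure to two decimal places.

kr 191,435.38

Penalty periods: ⌈417/30⌉ = 14; penalty = 14 × 2% × kr 134,330.00 = kr 37,612.40
Interest: kr 134,330.00 × ((1 + 0.000325)^417 − 1) = kr 134,330.00 × 0.14511261… = kr 19,492.9770…
Total = kr 134,330.00 + kr 37,612.4000 + kr 19,492.9770… = kr 191,435.38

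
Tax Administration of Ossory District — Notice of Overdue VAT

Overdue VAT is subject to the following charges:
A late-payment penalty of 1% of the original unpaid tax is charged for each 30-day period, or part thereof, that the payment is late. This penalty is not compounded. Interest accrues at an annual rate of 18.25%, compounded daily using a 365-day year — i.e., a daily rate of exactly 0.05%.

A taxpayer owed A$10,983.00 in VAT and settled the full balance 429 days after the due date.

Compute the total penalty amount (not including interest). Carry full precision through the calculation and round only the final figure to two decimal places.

Penalty periods: ⌈429/30⌉ = 15; penalty = 15 × 1% × A$10,983.00 = A$1,647.45

A$1,647.45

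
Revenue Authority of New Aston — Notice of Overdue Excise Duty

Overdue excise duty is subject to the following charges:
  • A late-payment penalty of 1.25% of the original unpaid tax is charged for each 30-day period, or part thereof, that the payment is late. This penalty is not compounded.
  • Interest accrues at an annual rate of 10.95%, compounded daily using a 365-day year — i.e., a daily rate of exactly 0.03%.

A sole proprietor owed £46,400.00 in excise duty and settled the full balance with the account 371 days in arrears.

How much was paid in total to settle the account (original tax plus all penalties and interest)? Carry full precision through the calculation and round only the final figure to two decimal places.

Penalty periods: ⌈371/30⌉ = 13; penalty = 13 × 1.25% × £46,400.00 = £7,540.00
Interest: £46,400.00 × ((1 + 0.0003)^371 − 1) = £46,400.00 × 0.11771152… = £5,461.8145…
Total = £46,400.00 + £7,540.0000 + £5,461.8145… = £59,401.81

£59,401.81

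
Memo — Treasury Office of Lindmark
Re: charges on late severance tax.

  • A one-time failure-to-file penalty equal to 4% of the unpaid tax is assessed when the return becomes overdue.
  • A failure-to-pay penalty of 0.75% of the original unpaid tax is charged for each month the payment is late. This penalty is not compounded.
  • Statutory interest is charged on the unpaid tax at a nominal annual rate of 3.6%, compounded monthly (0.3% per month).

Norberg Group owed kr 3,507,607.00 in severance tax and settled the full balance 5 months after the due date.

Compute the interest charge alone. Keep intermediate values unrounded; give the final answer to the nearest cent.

Interest: kr 3,507,607.00 × ((1 + 0.003)^5 − 1) = kr 3,507,607.00 × 0.0150903… = kr 52,930.7381…

kr 52,930.74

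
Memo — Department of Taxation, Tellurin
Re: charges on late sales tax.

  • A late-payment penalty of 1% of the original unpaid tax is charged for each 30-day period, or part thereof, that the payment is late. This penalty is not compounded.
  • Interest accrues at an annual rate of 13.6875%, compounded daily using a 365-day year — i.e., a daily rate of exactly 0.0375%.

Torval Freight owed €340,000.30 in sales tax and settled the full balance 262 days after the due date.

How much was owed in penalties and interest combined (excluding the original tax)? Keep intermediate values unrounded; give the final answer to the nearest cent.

€65,694.26

Penalty periods: ⌈262/30⌉ = 9; penalty = 9 × 1% × €340,000.30 = €30,600.03…
Interest: €340,000.30 × ((1 + 0.000375)^262 − 1) = €340,000.30 × 0.10321824… = €35,094.2332…
Penalties + interest = €30,600.0270 + €35,094.2332… = €65,694.26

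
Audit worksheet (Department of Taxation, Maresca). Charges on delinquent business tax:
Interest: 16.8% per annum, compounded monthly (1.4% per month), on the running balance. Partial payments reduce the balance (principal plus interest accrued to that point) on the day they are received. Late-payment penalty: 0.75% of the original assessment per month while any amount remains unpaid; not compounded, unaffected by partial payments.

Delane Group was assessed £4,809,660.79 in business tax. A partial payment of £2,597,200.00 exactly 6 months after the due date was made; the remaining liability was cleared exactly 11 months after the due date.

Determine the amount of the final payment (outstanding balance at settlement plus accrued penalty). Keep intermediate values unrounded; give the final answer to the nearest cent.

£3,217,067.24

Balance at month 6: £4,809,660.7900 × (1 + 0.014)^6 = £5,228,079.4403…
After £2,597,200.00 payment: £5,228,079.4403… − £2,597,200.00 = £2,630,879.4403…
Balance at month 11: £2,630,879.4403… × (1 + 0.014)^5 = £2,820,270.2230…
Penalty: 11 × 0.75% × £4,809,660.79 = £396,797.02…
Final settlement = outstanding balance + penalty = £2,820,270.2230… + £396,797.02… = £3,217,067.24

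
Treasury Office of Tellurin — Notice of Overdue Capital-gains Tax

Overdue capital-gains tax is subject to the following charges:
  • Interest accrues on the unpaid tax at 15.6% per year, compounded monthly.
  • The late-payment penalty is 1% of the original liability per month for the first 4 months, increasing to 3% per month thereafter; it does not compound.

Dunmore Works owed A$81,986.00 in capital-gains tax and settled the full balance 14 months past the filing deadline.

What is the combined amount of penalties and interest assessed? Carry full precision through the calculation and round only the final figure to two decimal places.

Penalty, months 1–4: 4 × 1% × A$81,986.00 = A$3,279.44
Penalty, months 5–14: 10 × 3% × A$81,986.00 = A$24,595.80
Interest (15.6%/yr ÷ 12 = 1.3%/month): A$81,986.00 × ((1 + 0.013)^14 − 1) = A$16,250.2856…
Penalties + interest = A$27,875.2400 + A$16,250.2856… = A$44,125.53

A$44,125.53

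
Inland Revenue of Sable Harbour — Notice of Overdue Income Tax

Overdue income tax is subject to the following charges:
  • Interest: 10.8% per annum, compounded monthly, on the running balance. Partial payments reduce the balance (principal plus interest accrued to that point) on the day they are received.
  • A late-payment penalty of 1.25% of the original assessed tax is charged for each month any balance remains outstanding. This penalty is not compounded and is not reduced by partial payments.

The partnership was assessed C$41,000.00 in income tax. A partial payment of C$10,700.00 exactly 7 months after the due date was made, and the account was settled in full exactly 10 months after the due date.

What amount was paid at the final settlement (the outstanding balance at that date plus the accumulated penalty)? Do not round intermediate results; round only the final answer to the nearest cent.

Monthly rate = 10.8% ÷ 12 = 0.9%
Balance at month 7: C$41,000.0000 × (1 + 0.009)^7 = C$43,653.7966…
After C$10,700.00 payment: C$43,653.7966… − C$10,700.00 = C$32,953.7966…
Balance at month 10: C$32,953.7966… × (1 + 0.009)^3 = C$33,851.5809…
Penalty: 10 × 1.25% × C$41,000.00 = C$5,125.00
Final settlement = outstanding balance + penalty = C$33,851.5809… + C$5,125.00 = C$38,976.58

C$38,976.58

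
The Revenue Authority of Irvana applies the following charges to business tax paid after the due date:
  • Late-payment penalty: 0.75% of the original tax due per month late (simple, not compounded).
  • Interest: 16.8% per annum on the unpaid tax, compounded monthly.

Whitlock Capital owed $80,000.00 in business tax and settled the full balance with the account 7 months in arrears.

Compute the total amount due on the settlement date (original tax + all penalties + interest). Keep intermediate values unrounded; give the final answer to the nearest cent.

$92,377.07

Late-payment penalty = 0.75% × $80,000.00 × 7 mo = $4,200.00
Interest (16.8%/yr ÷ 12 = 1.4%/month): $80,000.00 × ((1 + 0.014)^7 − 1) = $8,177.0717…
Total = $80,000.00 + $4,200.0000 + $8,177.0717… = $92,377.07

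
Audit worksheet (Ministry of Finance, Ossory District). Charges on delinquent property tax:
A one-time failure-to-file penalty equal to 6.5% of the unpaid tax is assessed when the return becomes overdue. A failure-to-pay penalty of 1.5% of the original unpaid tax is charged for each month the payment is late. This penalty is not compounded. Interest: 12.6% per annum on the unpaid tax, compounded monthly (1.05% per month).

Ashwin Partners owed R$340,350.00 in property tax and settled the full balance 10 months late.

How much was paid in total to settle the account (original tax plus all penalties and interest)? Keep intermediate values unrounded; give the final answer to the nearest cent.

Failure-to-file penalty: 6.5% × R$340,350.00 = R$22,122.75
Failure-to-pay penalty = 1.5% × R$340,350.00 × 10 mo = R$51,052.50
Interest: R$340,350.00 × ((1 + 0.0105)^10 − 1) = R$340,350.00 × 0.1101028… = R$37,473.4710…
Total = R$340,350.00 + R$73,175.2500 + R$37,473.4710… = R$450,998.72

R$450,998.72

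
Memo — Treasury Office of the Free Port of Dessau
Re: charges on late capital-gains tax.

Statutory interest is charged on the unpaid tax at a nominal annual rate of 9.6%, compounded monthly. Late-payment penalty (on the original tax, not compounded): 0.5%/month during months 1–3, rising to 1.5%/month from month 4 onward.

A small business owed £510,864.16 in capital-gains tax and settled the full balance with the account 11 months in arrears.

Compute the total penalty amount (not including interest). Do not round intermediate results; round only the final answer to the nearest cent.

Penalty, months 1–3: 3 × 0.5% × £510,864.16 = £7,662.96…
Penalty, months 4–11: 8 × 1.5% × £510,864.16 = £61,303.70…
Total penalty = £7,662.96… + £61,303.70… = £68,966.66

£68,966.66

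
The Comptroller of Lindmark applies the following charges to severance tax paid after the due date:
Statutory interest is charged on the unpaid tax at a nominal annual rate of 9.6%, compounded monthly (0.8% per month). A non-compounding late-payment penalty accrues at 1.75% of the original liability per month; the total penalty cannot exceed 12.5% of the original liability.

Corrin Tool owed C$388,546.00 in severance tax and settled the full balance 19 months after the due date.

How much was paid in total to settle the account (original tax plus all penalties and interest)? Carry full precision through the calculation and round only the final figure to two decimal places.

C$500,624.58

Penalty (uncapped): 19 × 1.75% × C$388,546.00 = C$129,191.55…; cap = 12.5% × C$388,546.00 = C$48,568.25 → penalty = C$48,568.25
Interest: C$388,546.00 × ((1 + 0.008)^19 − 1) = C$388,546.00 × 0.1634564… = C$63,510.3274…
Total = C$388,546.00 + C$48,568.2500 + C$63,510.3274… = C$500,624.58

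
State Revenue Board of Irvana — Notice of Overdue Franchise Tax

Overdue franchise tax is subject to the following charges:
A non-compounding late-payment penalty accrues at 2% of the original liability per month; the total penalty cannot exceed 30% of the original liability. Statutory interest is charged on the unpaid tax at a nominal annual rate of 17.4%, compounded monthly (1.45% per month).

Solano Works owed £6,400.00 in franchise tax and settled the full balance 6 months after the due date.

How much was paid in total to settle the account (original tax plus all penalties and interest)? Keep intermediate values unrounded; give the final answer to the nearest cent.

£7,745.38

Penalty: 6 × 2% × £6,400.00 = £768.00 (below the 30% cap of £1,920.00)
Interest: £6,400.00 × ((1 + 0.0145)^6 − 1) = £6,400.00 × 0.0902154… = £577.3785…
Total = £6,400.00 + £768.0000 + £577.3785… = £7,745.38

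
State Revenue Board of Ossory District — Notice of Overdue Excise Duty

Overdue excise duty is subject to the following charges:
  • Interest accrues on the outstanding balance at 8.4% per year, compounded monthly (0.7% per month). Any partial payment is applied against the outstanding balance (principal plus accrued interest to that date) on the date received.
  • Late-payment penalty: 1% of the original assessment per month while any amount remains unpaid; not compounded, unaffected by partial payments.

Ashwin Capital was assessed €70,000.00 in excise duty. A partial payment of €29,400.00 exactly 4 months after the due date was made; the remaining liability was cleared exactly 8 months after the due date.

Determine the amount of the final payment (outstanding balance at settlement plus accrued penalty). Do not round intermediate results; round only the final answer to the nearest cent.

Balance at month 4: €70,000.0000 × (1 + 0.007)^4 = €71,980.6762…
After €29,400.00 payment: €71,980.6762… − €29,400.00 = €42,580.6762…
Balance at month 8: €42,580.6762… × (1 + 0.007)^4 = €43,785.5124…
Penalty: 8 × 1% × €70,000.00 = €5,600.00
Final settlement = outstanding balance + penalty = €43,785.5124… + €5,600.00 = €49,385.51

€49,385.51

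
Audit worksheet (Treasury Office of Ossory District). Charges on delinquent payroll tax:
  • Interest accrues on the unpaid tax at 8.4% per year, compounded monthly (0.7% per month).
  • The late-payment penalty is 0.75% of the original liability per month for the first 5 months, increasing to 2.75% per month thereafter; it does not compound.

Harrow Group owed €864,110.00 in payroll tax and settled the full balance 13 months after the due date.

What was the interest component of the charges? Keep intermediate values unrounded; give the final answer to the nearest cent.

Interest: €864,110.00 × ((1 + 0.007)^13 − 1) = €864,110.00 × 0.0949218… = €82,022.9082…

€82,022.91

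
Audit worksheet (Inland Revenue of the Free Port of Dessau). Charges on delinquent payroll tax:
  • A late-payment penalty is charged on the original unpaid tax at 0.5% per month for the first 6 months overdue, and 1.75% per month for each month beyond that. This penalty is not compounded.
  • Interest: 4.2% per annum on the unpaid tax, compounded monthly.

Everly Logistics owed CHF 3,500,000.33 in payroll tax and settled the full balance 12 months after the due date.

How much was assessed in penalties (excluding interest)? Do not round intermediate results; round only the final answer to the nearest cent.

Penalty, months 1–6: 6 × 0.5% × CHF 3,500,000.33 = CHF 105,000.01…
Penalty, months 7–12: 6 × 1.75% × CHF 3,500,000.33 = CHF 367,500.03…
Total penalty = CHF 105,000.01… + CHF 367,500.03… = CHF 472,500.04

CHF 472,500.04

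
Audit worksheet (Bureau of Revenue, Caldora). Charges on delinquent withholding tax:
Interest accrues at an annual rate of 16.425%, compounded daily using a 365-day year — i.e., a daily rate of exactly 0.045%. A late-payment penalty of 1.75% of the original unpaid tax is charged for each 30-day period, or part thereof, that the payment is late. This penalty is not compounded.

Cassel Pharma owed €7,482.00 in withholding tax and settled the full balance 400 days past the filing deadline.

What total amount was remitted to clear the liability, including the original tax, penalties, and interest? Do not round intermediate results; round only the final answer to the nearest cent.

Penalty periods: ⌈400/30⌉ = 14; penalty = 14 × 1.75% × €7,482.00 = €1,833.09
Interest: €7,482.00 × ((1 + 0.00045)^400 − 1) = €7,482.00 × 0.19716889… = €1,475.2176…
Total = €7,482.00 + €1,833.0900 + €1,475.2176… = €10,790.31

€10,790.31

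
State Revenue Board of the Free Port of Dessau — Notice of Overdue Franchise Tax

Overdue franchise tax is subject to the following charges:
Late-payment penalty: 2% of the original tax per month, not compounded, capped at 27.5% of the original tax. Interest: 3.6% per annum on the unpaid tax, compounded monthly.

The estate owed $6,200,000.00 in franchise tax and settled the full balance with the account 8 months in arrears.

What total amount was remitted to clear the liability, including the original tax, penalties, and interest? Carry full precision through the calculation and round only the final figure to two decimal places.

Penalty: 8 × 2% × $6,200,000.00 = $992,000.00 (below the 27.5% cap of $1,705,000.00)
Interest (3.6%/yr ÷ 12 = 0.3%/month): $6,200,000.00 × ((1 + 0.003)^8 − 1) = $150,371.8096…
Total = $6,200,000.00 + $992,000.0000 + $150,371.8096… = $7,342,371.81

$7,342,371.81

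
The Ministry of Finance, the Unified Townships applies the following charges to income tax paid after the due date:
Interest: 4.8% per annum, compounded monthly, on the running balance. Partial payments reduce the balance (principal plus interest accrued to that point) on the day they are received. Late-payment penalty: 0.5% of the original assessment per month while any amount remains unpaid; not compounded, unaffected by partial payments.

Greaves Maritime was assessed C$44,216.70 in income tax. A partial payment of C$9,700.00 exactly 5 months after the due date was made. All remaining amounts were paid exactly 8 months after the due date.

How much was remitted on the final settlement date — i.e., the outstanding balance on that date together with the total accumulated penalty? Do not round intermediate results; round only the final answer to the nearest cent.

Monthly rate = 4.8% ÷ 12 = 0.4%
Balance at month 5: C$44,216.7000 × (1 + 0.004)^5 = C$45,108.1370…
After C$9,700.00 payment: C$45,108.1370… − C$9,700.00 = C$35,408.1370…
Balance at month 8: C$35,408.1370… × (1 + 0.004)^3 = C$35,834.7365…
Penalty: 8 × 0.5% × C$44,216.70 = C$1,768.67…
Final settlement = outstanding balance + penalty = C$35,834.7365… + C$1,768.67… = C$37,603.40

C$37,603.40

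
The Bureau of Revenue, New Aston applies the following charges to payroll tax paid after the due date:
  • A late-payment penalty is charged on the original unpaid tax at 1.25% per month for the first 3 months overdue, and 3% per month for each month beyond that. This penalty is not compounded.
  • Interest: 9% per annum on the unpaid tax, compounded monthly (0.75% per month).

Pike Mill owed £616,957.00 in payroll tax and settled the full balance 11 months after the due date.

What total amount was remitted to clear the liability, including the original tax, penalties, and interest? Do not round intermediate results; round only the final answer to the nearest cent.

£841,013.83

Penalty, months 1–3: 3 × 1.25% × £616,957.00 = £23,135.89…
Penalty, months 4–11: 8 × 3% × £616,957.00 = £148,069.68
Interest: £616,957.00 × ((1 + 0.0075)^11 − 1) = £616,957.00 × 0.0856644… = £52,851.2602…
Total = £616,957.00 + £171,205.5675 + £52,851.2602… = £841,013.83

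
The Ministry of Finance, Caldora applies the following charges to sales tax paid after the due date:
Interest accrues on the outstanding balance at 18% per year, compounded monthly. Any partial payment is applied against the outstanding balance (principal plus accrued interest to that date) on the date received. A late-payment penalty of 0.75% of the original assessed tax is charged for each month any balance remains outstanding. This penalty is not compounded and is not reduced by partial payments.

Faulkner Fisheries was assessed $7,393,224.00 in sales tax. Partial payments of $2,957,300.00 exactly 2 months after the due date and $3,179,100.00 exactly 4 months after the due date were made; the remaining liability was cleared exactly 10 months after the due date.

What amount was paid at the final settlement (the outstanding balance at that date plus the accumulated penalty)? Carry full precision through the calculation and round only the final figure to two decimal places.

Monthly rate = 18% ÷ 12 = 1.5%
Balance at month 2: $7,393,224.0000 × (1 + 0.015)^2 = $7,616,684.1954
After $2,957,300.00 payment: $7,616,684.1954 − $2,957,300.00 = $4,659,384.1954
Balance at month 4: $4,659,384.1954 × (1 + 0.015)^2 = $4,800,214.0827…
After $3,179,100.00 payment: $4,800,214.0827… − $3,179,100.00 = $1,621,114.0827…
Balance at month 10: $1,621,114.0827… × (1 + 0.015)^6 = $1,772,596.2738…
Penalty: 10 × 0.75% × $7,393,224.00 = $554,491.80
Final settlement = outstanding balance + penalty = $1,772,596.2738… + $554,491.80 = $2,327,088.07

$2,327,088.07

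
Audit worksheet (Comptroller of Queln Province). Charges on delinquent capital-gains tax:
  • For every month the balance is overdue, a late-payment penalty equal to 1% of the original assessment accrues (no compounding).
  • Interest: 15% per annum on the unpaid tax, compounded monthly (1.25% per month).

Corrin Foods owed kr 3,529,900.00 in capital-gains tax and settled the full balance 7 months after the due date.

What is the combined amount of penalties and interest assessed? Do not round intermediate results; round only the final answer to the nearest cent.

Late-payment penalty = 1% × kr 3,529,900.00 × 7 mo = kr 247,093.00
Interest: kr 3,529,900.00 × ((1 + 0.0125)^7 − 1) = kr 3,529,900.00 × 0.0908505… = kr 320,693.0751…
Penalties + interest = kr 247,093.0000 + kr 320,693.0751… = kr 567,786.08

kr 567,786.08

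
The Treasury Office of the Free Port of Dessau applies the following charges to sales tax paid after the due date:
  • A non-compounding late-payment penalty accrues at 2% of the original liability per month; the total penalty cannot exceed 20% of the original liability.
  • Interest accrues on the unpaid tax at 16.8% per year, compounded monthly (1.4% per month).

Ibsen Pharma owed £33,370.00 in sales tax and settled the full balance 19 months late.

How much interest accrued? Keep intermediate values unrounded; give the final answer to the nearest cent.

£10,088.76

Interest: £33,370.00 × ((1 + 0.014)^19 − 1) = £33,370.00 × 0.3023303… = £10,088.7621…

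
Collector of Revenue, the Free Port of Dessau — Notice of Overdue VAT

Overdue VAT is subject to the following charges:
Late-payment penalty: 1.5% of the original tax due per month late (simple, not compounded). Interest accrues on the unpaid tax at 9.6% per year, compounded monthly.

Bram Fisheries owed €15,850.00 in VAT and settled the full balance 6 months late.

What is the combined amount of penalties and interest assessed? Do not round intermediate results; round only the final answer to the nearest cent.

Late-payment penalty: 6 × 1.5% × €15,850.00 = €1,426.50
Interest (9.6%/yr ÷ 12 = 0.8%/month): €15,850.00 × ((1 + 0.008)^6 − 1) = €776.1793…
Penalties + interest = €1,426.5000 + €776.1793… = €2,202.68

€2,202.68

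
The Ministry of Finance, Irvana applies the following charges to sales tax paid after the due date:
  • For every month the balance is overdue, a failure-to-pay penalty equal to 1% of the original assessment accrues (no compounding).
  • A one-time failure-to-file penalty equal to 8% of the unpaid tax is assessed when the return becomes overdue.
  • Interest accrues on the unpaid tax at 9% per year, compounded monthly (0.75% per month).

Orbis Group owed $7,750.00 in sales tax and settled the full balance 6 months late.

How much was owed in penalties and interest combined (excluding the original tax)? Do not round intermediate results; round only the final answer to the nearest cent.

$1,440.35

Failure-to-file penalty: 8% × $7,750.00 = $620.00
Failure-to-pay penalty = 1% × $7,750.00 × 6 mo = $465.00
Interest: $7,750.00 × ((1 + 0.0075)^6 − 1) = $7,750.00 × 0.0458522… = $355.3548…
Penalties + interest = $1,085.0000 + $355.3548… = $1,440.35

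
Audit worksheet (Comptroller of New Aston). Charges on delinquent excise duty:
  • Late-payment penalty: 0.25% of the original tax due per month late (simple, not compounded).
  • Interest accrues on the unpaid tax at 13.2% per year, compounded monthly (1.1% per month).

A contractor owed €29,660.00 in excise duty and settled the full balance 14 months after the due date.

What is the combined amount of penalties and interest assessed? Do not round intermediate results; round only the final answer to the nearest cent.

Late-payment penalty: 14 × 0.25% × €29,660.00 = €1,038.10
Interest: €29,660.00 × ((1 + 0.011)^14 − 1) = €29,660.00 × 0.1655105… = €4,909.0405…
Penalties + interest = €1,038.1000 + €4,909.0405… = €5,947.14

€5,947.14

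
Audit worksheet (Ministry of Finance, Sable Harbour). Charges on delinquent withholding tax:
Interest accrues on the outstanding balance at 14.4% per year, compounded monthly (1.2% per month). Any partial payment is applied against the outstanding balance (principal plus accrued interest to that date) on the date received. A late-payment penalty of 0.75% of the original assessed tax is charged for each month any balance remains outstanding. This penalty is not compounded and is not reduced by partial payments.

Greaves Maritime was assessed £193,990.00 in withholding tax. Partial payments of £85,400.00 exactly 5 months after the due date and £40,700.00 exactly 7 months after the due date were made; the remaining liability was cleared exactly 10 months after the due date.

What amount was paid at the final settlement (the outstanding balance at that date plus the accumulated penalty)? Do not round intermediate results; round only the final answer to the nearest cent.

Balance at month 5: £193,990.0000 × (1 + 0.012)^5 = £205,912.1179…
After £85,400.00 payment: £205,912.1179… − £85,400.00 = £120,512.1179…
Balance at month 7: £120,512.1179… × (1 + 0.012)^2 = £123,421.7625…
After £40,700.00 payment: £123,421.7625… − £40,700.00 = £82,721.7625…
Balance at month 10: £82,721.7625… × (1 + 0.012)^3 = £85,735.6247…
Penalty: 10 × 0.75% × £193,990.00 = £14,549.25
Final settlement = outstanding balance + penalty = £85,735.6247… + £14,549.25 = £100,284.87

£100,284.87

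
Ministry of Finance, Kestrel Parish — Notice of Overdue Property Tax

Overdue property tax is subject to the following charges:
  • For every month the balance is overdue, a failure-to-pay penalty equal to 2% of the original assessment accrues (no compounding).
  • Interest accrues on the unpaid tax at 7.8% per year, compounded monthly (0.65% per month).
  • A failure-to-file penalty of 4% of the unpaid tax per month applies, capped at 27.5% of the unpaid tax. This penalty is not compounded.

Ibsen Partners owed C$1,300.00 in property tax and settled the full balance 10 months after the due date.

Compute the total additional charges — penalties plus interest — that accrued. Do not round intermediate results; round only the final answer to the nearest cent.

Failure-to-file: 10 × 4% × C$1,300.00 = C$520.00, capped at 27.5% × C$1,300.00 = C$357.50
Failure-to-pay penalty = 2% × C$1,300.00 × 10 mo = C$260.00
Interest: C$1,300.00 × ((1 + 0.0065)^10 − 1) = C$1,300.00 × 0.0669346… = C$87.0150…
Penalties + interest = C$617.5000 + C$87.0150… = C$704.51

C$704.51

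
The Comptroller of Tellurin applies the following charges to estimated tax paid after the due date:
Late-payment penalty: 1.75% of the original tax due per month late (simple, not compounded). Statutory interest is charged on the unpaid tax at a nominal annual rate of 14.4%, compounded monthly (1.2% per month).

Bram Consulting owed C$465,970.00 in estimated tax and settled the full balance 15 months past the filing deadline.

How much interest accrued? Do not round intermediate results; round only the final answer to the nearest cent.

C$91,299.98

Interest: C$465,970.00 × ((1 + 0.012)^15 − 1) = C$465,970.00 × 0.1959353… = C$91,299.9750…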